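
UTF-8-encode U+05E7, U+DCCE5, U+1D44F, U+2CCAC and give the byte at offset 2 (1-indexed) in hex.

0xA7

1-indexed offset 2 is 0-indexed offset 1.
U+05E7 → 2-byte form D7 A7 at offsets 0–1.
Offset 1 falls in char 1's range; it's byte 2 of D7 A7 = 0xA7.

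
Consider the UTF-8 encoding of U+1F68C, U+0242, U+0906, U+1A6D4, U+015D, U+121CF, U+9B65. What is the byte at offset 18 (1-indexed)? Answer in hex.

1-indexed offset 18 is 0-indexed offset 17.
U+1F68C → 4-byte form F0 9F 9A 8C at offsets 0–3.
U+0242 → 2-byte form C9 82 at offsets 4–5.
U+0906 → 3-byte form E0 A4 86 at offsets 6–8.
U+1A6D4 → 4-byte form F0 9A 9B 94 at offsets 9–12.
U+015D → 2-byte form C5 9D at offsets 13–14.
U+121CF → 4-byte form F0 92 87 8F at offsets 15–18.
Offset 17 falls in char 6's range; it's byte 3 of F0 92 87 8F = 0x87.

0x87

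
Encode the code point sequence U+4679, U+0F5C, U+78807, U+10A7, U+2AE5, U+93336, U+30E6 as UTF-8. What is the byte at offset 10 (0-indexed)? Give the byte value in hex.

0xE1

U+4679 → 3-byte form E4 99 B9 at offsets 0–2.
U+0F5C → 3-byte form E0 BD 9C at offsets 3–5.
U+78807 → 4-byte form F1 B8 A0 87 at offsets 6–9.
U+10A7 → 3-byte form E1 82 A7 at offsets 10–12.
Offset 10 falls in char 4's range; it's byte 1 of E1 82 A7 = 0xE1.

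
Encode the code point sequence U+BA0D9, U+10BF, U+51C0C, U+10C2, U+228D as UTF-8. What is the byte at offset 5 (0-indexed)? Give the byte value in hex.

0x82

U+BA0D9 → 4-byte form F2 BA 83 99 at offsets 0–3.
U+10BF → 3-byte form E1 82 BF at offsets 4–6.
Offset 5 falls in char 2's range; it's byte 2 of E1 82 BF = 0x82.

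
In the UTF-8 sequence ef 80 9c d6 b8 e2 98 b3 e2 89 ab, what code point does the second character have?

U+05B8

Offset 0: leading byte 0xEF = 11101111 → 3-byte char #1 = EF 80 9C.
Offset 3: leading byte 0xD6 = 11010110 → 2-byte char #2 = D6 B8.
Leading byte 0xD6 = 11010110 matches 110xxxxx → 2-byte sequence.
Byte 1: 0xD6 = 11010110, payload 10110 (5 bits).
Byte 2: 0xB8 = 10111000 (10xxxxxx ✓), payload 111000.
Concatenate: 10110111000 = 0x5B8 (11 bits → U+05B8).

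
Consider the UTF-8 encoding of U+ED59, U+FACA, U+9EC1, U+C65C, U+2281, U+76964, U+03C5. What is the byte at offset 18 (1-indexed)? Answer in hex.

0xA5

1-indexed offset 18 is 0-indexed offset 17.
U+ED59 → 3-byte form EE B5 99 at offsets 0–2.
U+FACA → 3-byte form EF AB 8A at offsets 3–5.
U+9EC1 → 3-byte form E9 BB 81 at offsets 6–8.
U+C65C → 3-byte form EC 99 9C at offsets 9–11.
U+2281 → 3-byte form E2 8A 81 at offsets 12–14.
U+76964 → 4-byte form F1 B6 A5 A4 at offsets 15–18.
Offset 17 falls in char 6's range; it's byte 3 of F1 B6 A5 A4 = 0xA5.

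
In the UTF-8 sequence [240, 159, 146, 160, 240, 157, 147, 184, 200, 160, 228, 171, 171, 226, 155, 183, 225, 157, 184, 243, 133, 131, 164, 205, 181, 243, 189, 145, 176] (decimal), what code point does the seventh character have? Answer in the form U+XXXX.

U+C50E4

Offset 0: leading byte 0xF0 = 11110000 → 4-byte char #1 = F0 9F 92 A0.
Offset 4: leading byte 0xF0 = 11110000 → 4-byte char #2 = F0 9D 93 B8.
Offset 8: leading byte 0xC8 = 11001000 → 2-byte char #3 = C8 A0.
Offset 10: leading byte 0xE4 = 11100100 → 3-byte char #4 = E4 AB AB.
Offset 13: leading byte 0xE2 = 11100010 → 3-byte char #5 = E2 9B B7.
Offset 16: leading byte 0xE1 = 11100001 → 3-byte char #6 = E1 9D B8.
Offset 19: leading byte 0xF3 = 11110011 → 4-byte char #7 = F3 85 83 A4.
Leading byte 0xF3 = 11110011 matches 11110xxx → 4-byte sequence.
Byte 1: 0xF3 = 11110011, payload 011 (3 bits).
Byte 2: 0x85 = 10000101 (10xxxxxx ✓), payload 000101.
Byte 3: 0x83 = 10000011 (10xxxxxx ✓), payload 000011.
Byte 4: 0xA4 = 10100100 (10xxxxxx ✓), payload 100100.
Concatenate: 011000101000011100100 = 0xC50E4 (21 bits → U+C50E4).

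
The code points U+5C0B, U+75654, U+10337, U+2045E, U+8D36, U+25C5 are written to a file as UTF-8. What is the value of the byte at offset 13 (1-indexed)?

1-indexed offset 13 is 0-indexed offset 12.
U+5C0B → 3-byte form E5 B0 8B at offsets 0–2.
U+75654 → 4-byte form F1 B5 99 94 at offsets 3–6.
U+10337 → 4-byte form F0 90 8C B7 at offsets 7–10.
U+2045E → 4-byte form F0 A0 91 9E at offsets 11–14.
Offset 12 falls in char 4's range; it's byte 2 of F0 A0 91 9E = 0xA0.

0xA0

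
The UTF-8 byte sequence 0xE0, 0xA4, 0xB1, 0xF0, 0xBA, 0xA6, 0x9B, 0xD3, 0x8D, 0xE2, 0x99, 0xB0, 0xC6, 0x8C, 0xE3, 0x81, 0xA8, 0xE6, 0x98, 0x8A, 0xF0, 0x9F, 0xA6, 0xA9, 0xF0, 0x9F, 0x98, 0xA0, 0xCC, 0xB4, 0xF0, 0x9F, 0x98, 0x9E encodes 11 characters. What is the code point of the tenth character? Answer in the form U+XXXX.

U+0334

Offset 0: leading byte 0xE0 = 11100000 → 3-byte char #1 = E0 A4 B1.
Offset 3: leading byte 0xF0 = 11110000 → 4-byte char #2 = F0 BA A6 9B.
Offset 7: leading byte 0xD3 = 11010011 → 2-byte char #3 = D3 8D.
Offset 9: leading byte 0xE2 = 11100010 → 3-byte char #4 = E2 99 B0.
Offset 12: leading byte 0xC6 = 11000110 → 2-byte char #5 = C6 8C.
Offset 14: leading byte 0xE3 = 11100011 → 3-byte char #6 = E3 81 A8.
Offset 17: leading byte 0xE6 = 11100110 → 3-byte char #7 = E6 98 8A.
Offset 20: leading byte 0xF0 = 11110000 → 4-byte char #8 = F0 9F A6 A9.
Offset 24: leading byte 0xF0 = 11110000 → 4-byte char #9 = F0 9F 98 A0.
Offset 28: leading byte 0xCC = 11001100 → 2-byte char #10 = CC B4.
Leading byte 0xCC = 11001100 matches 110xxxxx → 2-byte sequence.
Byte 1: 0xCC = 11001100, payload 01100 (5 bits).
Byte 2: 0xB4 = 10110100 (10xxxxxx ✓), payload 110100.
Concatenate: 01100110100 = 0x334 (11 bits → U+0334).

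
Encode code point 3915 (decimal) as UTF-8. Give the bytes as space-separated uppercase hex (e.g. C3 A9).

U+0F4B = 0xF4B = 3915 decimal. In range U+0800–U+FFFF → 3-byte form: 1110xxxx 10xxxxxx 10xxxxxx.
Binary (16 bits): 0000111101001011.
Split 4+6+6: 0000 | 111101 | 001011.
Byte 1: 11100000 = 0xE0.
Byte 2: 10111101 = 0xBD.
Byte 3: 10001011 = 0x8B.

E0 BD 8B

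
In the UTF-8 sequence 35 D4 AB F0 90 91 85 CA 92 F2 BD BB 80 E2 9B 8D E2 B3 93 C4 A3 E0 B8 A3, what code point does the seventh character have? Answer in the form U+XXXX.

Offset 0: leading byte 0x35 = 00110101 → 1-byte char #1 = 35.
Offset 1: leading byte 0xD4 = 11010100 → 2-byte char #2 = D4 AB.
Offset 3: leading byte 0xF0 = 11110000 → 4-byte char #3 = F0 90 91 85.
Offset 7: leading byte 0xCA = 11001010 → 2-byte char #4 = CA 92.
Offset 9: leading byte 0xF2 = 11110010 → 4-byte char #5 = F2 BD BB 80.
Offset 13: leading byte 0xE2 = 11100010 → 3-byte char #6 = E2 9B 8D.
Offset 16: leading byte 0xE2 = 11100010 → 3-byte char #7 = E2 B3 93.
Leading byte 0xE2 = 11100010 matches 1110xxxx → 3-byte sequence.
Byte 1: 0xE2 = 11100010, payload 0010 (4 bits).
Byte 2: 0xB3 = 10110011 (10xxxxxx ✓), payload 110011.
Byte 3: 0x93 = 10010011 (10xxxxxx ✓), payload 010011.
Concatenate: 0010110011010011 = 0x2CD3 (16 bits → U+2CD3).

U+2CD3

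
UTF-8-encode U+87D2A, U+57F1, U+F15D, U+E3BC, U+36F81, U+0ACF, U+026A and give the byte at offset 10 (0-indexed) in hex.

0xEE

U+87D2A → 4-byte form F2 87 B4 AA at offsets 0–3.
U+57F1 → 3-byte form E5 9F B1 at offsets 4–6.
U+F15D → 3-byte form EF 85 9D at offsets 7–9.
U+E3BC → 3-byte form EE 8E BC at offsets 10–12.
Offset 10 falls in char 4's range; it's byte 1 of EE 8E BC = 0xEE.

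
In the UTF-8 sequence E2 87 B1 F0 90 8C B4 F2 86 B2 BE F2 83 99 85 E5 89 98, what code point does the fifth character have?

Offset 0: leading byte 0xE2 = 11100010 → 3-byte char #1 = E2 87 B1.
Offset 3: leading byte 0xF0 = 11110000 → 4-byte char #2 = F0 90 8C B4.
Offset 7: leading byte 0xF2 = 11110010 → 4-byte char #3 = F2 86 B2 BE.
Offset 11: leading byte 0xF2 = 11110010 → 4-byte char #4 = F2 83 99 85.
Offset 15: leading byte 0xE5 = 11100101 → 3-byte char #5 = E5 89 98.
Leading byte 0xE5 = 11100101 matches 1110xxxx → 3-byte sequence.
Byte 1: 0xE5 = 11100101, payload 0101 (4 bits).
Byte 2: 0x89 = 10001001 (10xxxxxx ✓), payload 001001.
Byte 3: 0x98 = 10011000 (10xxxxxx ✓), payload 011000.
Concatenate: 0101001001011000 = 0x5258 (16 bits → U+5258).

U+5258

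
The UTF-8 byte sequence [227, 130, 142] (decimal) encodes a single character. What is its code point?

U+308E

Leading byte 0xE3 = 11100011 matches 1110xxxx → 3-byte sequence.
Byte 1: 0xE3 = 11100011, payload 0011 (4 bits).
Byte 2: 0x82 = 10000010 (10xxxxxx ✓), payload 000010.
Byte 3: 0x8E = 10001110 (10xxxxxx ✓), payload 001110.
Concatenate: 0011000010001110 = 0x308E (16 bits → U+308E).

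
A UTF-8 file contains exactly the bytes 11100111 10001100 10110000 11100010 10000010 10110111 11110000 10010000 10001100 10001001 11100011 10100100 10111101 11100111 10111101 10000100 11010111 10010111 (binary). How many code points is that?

Byte at offset 0: 0xE7 = 11100111 → 3-byte char (#1). Advance 3.
Byte at offset 3: 0xE2 = 11100010 → 3-byte char (#2). Advance 3.
Byte at offset 6: 0xF0 = 11110000 → 4-byte char (#3). Advance 4.
Byte at offset 10: 0xE3 = 11100011 → 3-byte char (#4). Advance 3.
Byte at offset 13: 0xE7 = 11100111 → 3-byte char (#5). Advance 3.
Byte at offset 16: 0xD7 = 11010111 → 2-byte char (#6). Advance 2.
Reached end at offset 18 after 6 code points.

6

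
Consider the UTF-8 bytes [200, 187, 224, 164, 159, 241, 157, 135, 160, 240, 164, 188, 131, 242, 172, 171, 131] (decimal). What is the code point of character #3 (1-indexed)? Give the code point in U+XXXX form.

Offset 0: leading byte 0xC8 = 11001000 → 2-byte char #1 = C8 BB.
Offset 2: leading byte 0xE0 = 11100000 → 3-byte char #2 = E0 A4 9F.
Offset 5: leading byte 0xF1 = 11110001 → 4-byte char #3 = F1 9D 87 A0.
Leading byte 0xF1 = 11110001 matches 11110xxx → 4-byte sequence.
Byte 1: 0xF1 = 11110001, payload 001 (3 bits).
Byte 2: 0x9D = 10011101 (10xxxxxx ✓), payload 011101.
Byte 3: 0x87 = 10000111 (10xxxxxx ✓), payload 000111.
Byte 4: 0xA0 = 10100000 (10xxxxxx ✓), payload 100000.
Concatenate: 001011101000111100000 = 0x5D1E0 (21 bits → U+5D1E0).

U+5D1E0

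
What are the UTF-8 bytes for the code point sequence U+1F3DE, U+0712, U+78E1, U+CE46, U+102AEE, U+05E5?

F0 9F 8F 9E DC 92 E7 A3 A1 EC B9 86 F4 82 AB AE D7 A5

U+1F3DE: 4-byte form → F0 9F 8F 9E.
U+0712: 2-byte form → DC 92.
U+78E1: 3-byte form → E7 A3 A1.
U+CE46: 3-byte form → EC B9 86.
U+102AEE: 4-byte form → F4 82 AB AE.
U+05E5: 2-byte form → D7 A5.
Concatenated (18 bytes): F0 9F 8F 9E DC 92 E7 A3 A1 EC B9 86 F4 82 AB AE D7 A5.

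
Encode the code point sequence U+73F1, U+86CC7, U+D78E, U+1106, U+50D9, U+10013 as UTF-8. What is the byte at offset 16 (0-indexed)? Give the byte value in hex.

0xF0

U+73F1 → 3-byte form E7 8F B1 at offsets 0–2.
U+86CC7 → 4-byte form F2 86 B3 87 at offsets 3–6.
U+D78E → 3-byte form ED 9E 8E at offsets 7–9.
U+1106 → 3-byte form E1 84 86 at offsets 10–12.
U+50D9 → 3-byte form E5 83 99 at offsets 13–15.
U+10013 → 4-byte form F0 90 80 93 at offsets 16–19.
Offset 16 falls in char 6's range; it's byte 1 of F0 90 80 93 = 0xF0.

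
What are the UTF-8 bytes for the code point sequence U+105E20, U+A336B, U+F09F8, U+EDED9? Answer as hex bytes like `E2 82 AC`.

U+105E20: 4-byte form → F4 85 B8 A0.
U+A336B: 4-byte form → F2 A3 8D AB.
U+F09F8: 4-byte form → F3 B0 A7 B8.
U+EDED9: 4-byte form → F3 AD BB 99.
Concatenated (16 bytes): F4 85 B8 A0 F2 A3 8D AB F3 B0 A7 B8 F3 AD BB 99.

F4 85 B8 A0 F2 A3 8D AB F3 B0 A7 B8 F3 AD BB 99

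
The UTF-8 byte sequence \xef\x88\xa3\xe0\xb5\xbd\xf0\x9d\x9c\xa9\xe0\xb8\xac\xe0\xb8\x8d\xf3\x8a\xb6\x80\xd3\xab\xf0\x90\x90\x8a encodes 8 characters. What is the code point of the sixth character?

U+CAD80

Offset 0: leading byte 0xEF = 11101111 → 3-byte char #1 = EF 88 A3.
Offset 3: leading byte 0xE0 = 11100000 → 3-byte char #2 = E0 B5 BD.
Offset 6: leading byte 0xF0 = 11110000 → 4-byte char #3 = F0 9D 9C A9.
Offset 10: leading byte 0xE0 = 11100000 → 3-byte char #4 = E0 B8 AC.
Offset 13: leading byte 0xE0 = 11100000 → 3-byte char #5 = E0 B8 8D.
Offset 16: leading byte 0xF3 = 11110011 → 4-byte char #6 = F3 8A B6 80.
Leading byte 0xF3 = 11110011 matches 11110xxx → 4-byte sequence.
Byte 1: 0xF3 = 11110011, payload 011 (3 bits).
Byte 2: 0x8A = 10001010 (10xxxxxx ✓), payload 001010.
Byte 3: 0xB6 = 10110110 (10xxxxxx ✓), payload 110110.
Byte 4: 0x80 = 10000000 (10xxxxxx ✓), payload 000000.
Concatenate: 011001010110110000000 = 0xCAD80 (21 bits → U+CAD80).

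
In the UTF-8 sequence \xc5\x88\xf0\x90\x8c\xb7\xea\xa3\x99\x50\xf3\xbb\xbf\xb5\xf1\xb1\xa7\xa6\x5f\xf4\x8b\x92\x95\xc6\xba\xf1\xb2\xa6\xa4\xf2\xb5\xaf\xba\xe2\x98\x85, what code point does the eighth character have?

U+10B495

Offset 0: leading byte 0xC5 = 11000101 → 2-byte char #1 = C5 88.
Offset 2: leading byte 0xF0 = 11110000 → 4-byte char #2 = F0 90 8C B7.
Offset 6: leading byte 0xEA = 11101010 → 3-byte char #3 = EA A3 99.
Offset 9: leading byte 0x50 = 01010000 → 1-byte char #4 = 50.
Offset 10: leading byte 0xF3 = 11110011 → 4-byte char #5 = F3 BB BF B5.
Offset 14: leading byte 0xF1 = 11110001 → 4-byte char #6 = F1 B1 A7 A6.
Offset 18: leading byte 0x5F = 01011111 → 1-byte char #7 = 5F.
Offset 19: leading byte 0xF4 = 11110100 → 4-byte char #8 = F4 8B 92 95.
Leading byte 0xF4 = 11110100 matches 11110xxx → 4-byte sequence.
Byte 1: 0xF4 = 11110100, payload 100 (3 bits).
Byte 2: 0x8B = 10001011 (10xxxxxx ✓), payload 001011.
Byte 3: 0x92 = 10010010 (10xxxxxx ✓), payload 010010.
Byte 4: 0x95 = 10010101 (10xxxxxx ✓), payload 010101.
Concatenate: 100001011010010010101 = 0x10B495 (21 bits → U+10B495).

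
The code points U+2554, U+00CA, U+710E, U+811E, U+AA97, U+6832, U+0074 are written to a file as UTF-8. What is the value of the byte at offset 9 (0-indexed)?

0x84

U+2554 → 3-byte form E2 95 94 at offsets 0–2.
U+00CA → 2-byte form C3 8A at offsets 3–4.
U+710E → 3-byte form E7 84 8E at offsets 5–7.
U+811E → 3-byte form E8 84 9E at offsets 8–10.
Offset 9 falls in char 4's range; it's byte 2 of E8 84 9E = 0x84.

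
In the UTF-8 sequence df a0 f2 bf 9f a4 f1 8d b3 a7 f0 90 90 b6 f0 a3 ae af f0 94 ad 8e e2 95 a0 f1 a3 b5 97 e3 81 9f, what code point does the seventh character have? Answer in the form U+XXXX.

Offset 0: leading byte 0xDF = 11011111 → 2-byte char #1 = DF A0.
Offset 2: leading byte 0xF2 = 11110010 → 4-byte char #2 = F2 BF 9F A4.
Offset 6: leading byte 0xF1 = 11110001 → 4-byte char #3 = F1 8D B3 A7.
Offset 10: leading byte 0xF0 = 11110000 → 4-byte char #4 = F0 90 90 B6.
Offset 14: leading byte 0xF0 = 11110000 → 4-byte char #5 = F0 A3 AE AF.
Offset 18: leading byte 0xF0 = 11110000 → 4-byte char #6 = F0 94 AD 8E.
Offset 22: leading byte 0xE2 = 11100010 → 3-byte char #7 = E2 95 A0.
Leading byte 0xE2 = 11100010 matches 1110xxxx → 3-byte sequence.
Byte 1: 0xE2 = 11100010, payload 0010 (4 bits).
Byte 2: 0x95 = 10010101 (10xxxxxx ✓), payload 010101.
Byte 3: 0xA0 = 10100000 (10xxxxxx ✓), payload 100000.
Concatenate: 0010010101100000 = 0x2560 (16 bits → U+2560).

U+2560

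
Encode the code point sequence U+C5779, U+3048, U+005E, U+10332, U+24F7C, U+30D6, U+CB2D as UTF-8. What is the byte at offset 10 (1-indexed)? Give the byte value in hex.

0x90

1-indexed offset 10 is 0-indexed offset 9.
U+C5779 → 4-byte form F3 85 9D B9 at offsets 0–3.
U+3048 → 3-byte form E3 81 88 at offsets 4–6.
U+005E → 1-byte form 5E at offsets 7–7.
U+10332 → 4-byte form F0 90 8C B2 at offsets 8–11.
Offset 9 falls in char 4's range; it's byte 2 of F0 90 8C B2 = 0x90.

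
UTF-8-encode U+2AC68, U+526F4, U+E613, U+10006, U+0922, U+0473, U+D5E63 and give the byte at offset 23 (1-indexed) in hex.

1-indexed offset 23 is 0-indexed offset 22.
U+2AC68 → 4-byte form F0 AA B1 A8 at offsets 0–3.
U+526F4 → 4-byte form F1 92 9B B4 at offsets 4–7.
U+E613 → 3-byte form EE 98 93 at offsets 8–10.
U+10006 → 4-byte form F0 90 80 86 at offsets 11–14.
U+0922 → 3-byte form E0 A4 A2 at offsets 15–17.
U+0473 → 2-byte form D1 B3 at offsets 18–19.
U+D5E63 → 4-byte form F3 95 B9 A3 at offsets 20–23.
Offset 22 falls in char 7's range; it's byte 3 of F3 95 B9 A3 = 0xB9.

0xB9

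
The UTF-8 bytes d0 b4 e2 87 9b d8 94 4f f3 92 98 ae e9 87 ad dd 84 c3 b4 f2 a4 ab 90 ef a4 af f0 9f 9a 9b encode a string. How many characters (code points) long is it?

Byte at offset 0: 0xD0 = 11010000 → 2-byte char (#1). Advance 2.
Byte at offset 2: 0xE2 = 11100010 → 3-byte char (#2). Advance 3.
Byte at offset 5: 0xD8 = 11011000 → 2-byte char (#3). Advance 2.
Byte at offset 7: 0x4F = 01001111 → 1-byte char (#4). Advance 1.
Byte at offset 8: 0xF3 = 11110011 → 4-byte char (#5). Advance 4.
Byte at offset 12: 0xE9 = 11101001 → 3-byte char (#6). Advance 3.
Byte at offset 15: 0xDD = 11011101 → 2-byte char (#7). Advance 2.
Byte at offset 17: 0xC3 = 11000011 → 2-byte char (#8). Advance 2.
Byte at offset 19: 0xF2 = 11110010 → 4-byte char (#9). Advance 4.
Byte at offset 23: 0xEF = 11101111 → 3-byte char (#10). Advance 3.
Byte at offset 26: 0xF0 = 11110000 → 4-byte char (#11). Advance 4.
Reached end at offset 30 after 11 code points.

11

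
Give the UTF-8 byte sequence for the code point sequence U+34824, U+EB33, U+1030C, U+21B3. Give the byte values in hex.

U+34824: 4-byte form → F0 B4 A0 A4.
U+EB33: 3-byte form → EE AC B3.
U+1030C: 4-byte form → F0 90 8C 8C.
U+21B3: 3-byte form → E2 86 B3.
Concatenated (14 bytes): F0 B4 A0 A4 EE AC B3 F0 90 8C 8C E2 86 B3.

F0 B4 A0 A4 EE AC B3 F0 90 8C 8C E2 86 B3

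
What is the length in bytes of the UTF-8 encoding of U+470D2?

4

U+470D2 = 0x470D2. UTF-8 uses 1 byte below 0x80, 2 below 0x800, 3 below 0x10000, 4 up to 0x10FFFF. 0x470D2 is in U+10000–U+10FFFF → 4 bytes.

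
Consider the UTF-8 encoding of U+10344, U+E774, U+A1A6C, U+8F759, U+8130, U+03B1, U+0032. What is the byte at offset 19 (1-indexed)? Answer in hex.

1-indexed offset 19 is 0-indexed offset 18.
U+10344 → 4-byte form F0 90 8D 84 at offsets 0–3.
U+E774 → 3-byte form EE 9D B4 at offsets 4–6.
U+A1A6C → 4-byte form F2 A1 A9 AC at offsets 7–10.
U+8F759 → 4-byte form F2 8F 9D 99 at offsets 11–14.
U+8130 → 3-byte form E8 84 B0 at offsets 15–17.
U+03B1 → 2-byte form CE B1 at offsets 18–19.
Offset 18 falls in char 6's range; it's byte 1 of CE B1 = 0xCE.

0xCE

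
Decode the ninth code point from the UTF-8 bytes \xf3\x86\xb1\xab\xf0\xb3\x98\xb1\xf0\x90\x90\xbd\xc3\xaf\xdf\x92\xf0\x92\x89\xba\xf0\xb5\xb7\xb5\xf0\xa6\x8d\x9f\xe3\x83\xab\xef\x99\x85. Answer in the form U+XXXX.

Offset 0: leading byte 0xF3 = 11110011 → 4-byte char #1 = F3 86 B1 AB.
Offset 4: leading byte 0xF0 = 11110000 → 4-byte char #2 = F0 B3 98 B1.
Offset 8: leading byte 0xF0 = 11110000 → 4-byte char #3 = F0 90 90 BD.
Offset 12: leading byte 0xC3 = 11000011 → 2-byte char #4 = C3 AF.
Offset 14: leading byte 0xDF = 11011111 → 2-byte char #5 = DF 92.
Offset 16: leading byte 0xF0 = 11110000 → 4-byte char #6 = F0 92 89 BA.
Offset 20: leading byte 0xF0 = 11110000 → 4-byte char #7 = F0 B5 B7 B5.
Offset 24: leading byte 0xF0 = 11110000 → 4-byte char #8 = F0 A6 8D 9F.
Offset 28: leading byte 0xE3 = 11100011 → 3-byte char #9 = E3 83 AB.
Leading byte 0xE3 = 11100011 matches 1110xxxx → 3-byte sequence.
Byte 1: 0xE3 = 11100011, payload 0011 (4 bits).
Byte 2: 0x83 = 10000011 (10xxxxxx ✓), payload 000011.
Byte 3: 0xAB = 10101011 (10xxxxxx ✓), payload 101011.
Concatenate: 0011000011101011 = 0x30EB (16 bits → U+30EB).

U+30EB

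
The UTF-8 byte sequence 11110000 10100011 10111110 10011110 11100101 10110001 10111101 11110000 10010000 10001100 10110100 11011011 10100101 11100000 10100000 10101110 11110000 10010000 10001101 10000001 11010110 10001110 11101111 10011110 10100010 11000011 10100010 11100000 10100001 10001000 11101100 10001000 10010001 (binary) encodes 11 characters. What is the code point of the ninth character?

U+00E2

Offset 0: leading byte 0xF0 = 11110000 → 4-byte char #1 = F0 A3 BE 9E.
Offset 4: leading byte 0xE5 = 11100101 → 3-byte char #2 = E5 B1 BD.
Offset 7: leading byte 0xF0 = 11110000 → 4-byte char #3 = F0 90 8C B4.
Offset 11: leading byte 0xDB = 11011011 → 2-byte char #4 = DB A5.
Offset 13: leading byte 0xE0 = 11100000 → 3-byte char #5 = E0 A0 AE.
Offset 16: leading byte 0xF0 = 11110000 → 4-byte char #6 = F0 90 8D 81.
Offset 20: leading byte 0xD6 = 11010110 → 2-byte char #7 = D6 8E.
Offset 22: leading byte 0xEF = 11101111 → 3-byte char #8 = EF 9E A2.
Offset 25: leading byte 0xC3 = 11000011 → 2-byte char #9 = C3 A2.
Leading byte 0xC3 = 11000011 matches 110xxxxx → 2-byte sequence.
Byte 1: 0xC3 = 11000011, payload 00011 (5 bits).
Byte 2: 0xA2 = 10100010 (10xxxxxx ✓), payload 100010.
Concatenate: 00011100010 = 0xE2 (11 bits → U+00E2).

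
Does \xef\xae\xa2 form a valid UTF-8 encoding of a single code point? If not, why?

valid

Leading byte 0xEF = 11101111 → 3-byte form.
Continuation bytes 0xAE=10101110, 0xA2=10100010 all match 10xxxxxx.
Decoded value 0xFBA2 is ≥ 0x800 (shortest form) and not a surrogate.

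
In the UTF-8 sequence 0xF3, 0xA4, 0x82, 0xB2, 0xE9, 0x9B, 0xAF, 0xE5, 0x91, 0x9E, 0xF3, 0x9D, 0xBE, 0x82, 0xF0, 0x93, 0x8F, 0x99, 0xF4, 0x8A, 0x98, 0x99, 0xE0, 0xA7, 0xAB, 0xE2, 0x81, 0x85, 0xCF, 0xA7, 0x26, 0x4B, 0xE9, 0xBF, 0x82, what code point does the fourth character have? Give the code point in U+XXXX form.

Offset 0: leading byte 0xF3 = 11110011 → 4-byte char #1 = F3 A4 82 B2.
Offset 4: leading byte 0xE9 = 11101001 → 3-byte char #2 = E9 9B AF.
Offset 7: leading byte 0xE5 = 11100101 → 3-byte char #3 = E5 91 9E.
Offset 10: leading byte 0xF3 = 11110011 → 4-byte char #4 = F3 9D BE 82.
Leading byte 0xF3 = 11110011 matches 11110xxx → 4-byte sequence.
Byte 1: 0xF3 = 11110011, payload 011 (3 bits).
Byte 2: 0x9D = 10011101 (10xxxxxx ✓), payload 011101.
Byte 3: 0xBE = 10111110 (10xxxxxx ✓), payload 111110.
Byte 4: 0x82 = 10000010 (10xxxxxx ✓), payload 000010.
Concatenate: 011011101111110000010 = 0xDDF82 (21 bits → U+DDF82).

U+DDF82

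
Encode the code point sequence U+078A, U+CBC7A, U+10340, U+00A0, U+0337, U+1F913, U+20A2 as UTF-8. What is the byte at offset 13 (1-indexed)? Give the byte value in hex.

1-indexed offset 13 is 0-indexed offset 12.
U+078A → 2-byte form DE 8A at offsets 0–1.
U+CBC7A → 4-byte form F3 8B B1 BA at offsets 2–5.
U+10340 → 4-byte form F0 90 8D 80 at offsets 6–9.
U+00A0 → 2-byte form C2 A0 at offsets 10–11.
U+0337 → 2-byte form CC B7 at offsets 12–13.
Offset 12 falls in char 5's range; it's byte 1 of CC B7 = 0xCC.

0xCC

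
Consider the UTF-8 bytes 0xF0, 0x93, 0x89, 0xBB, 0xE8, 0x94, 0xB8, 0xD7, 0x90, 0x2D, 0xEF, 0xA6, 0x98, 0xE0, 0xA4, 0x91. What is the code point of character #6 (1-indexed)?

U+0911

Offset 0: leading byte 0xF0 = 11110000 → 4-byte char #1 = F0 93 89 BB.
Offset 4: leading byte 0xE8 = 11101000 → 3-byte char #2 = E8 94 B8.
Offset 7: leading byte 0xD7 = 11010111 → 2-byte char #3 = D7 90.
Offset 9: leading byte 0x2D = 00101101 → 1-byte char #4 = 2D.
Offset 10: leading byte 0xEF = 11101111 → 3-byte char #5 = EF A6 98.
Offset 13: leading byte 0xE0 = 11100000 → 3-byte char #6 = E0 A4 91.
Leading byte 0xE0 = 11100000 matches 1110xxxx → 3-byte sequence.
Byte 1: 0xE0 = 11100000, payload 0000 (4 bits).
Byte 2: 0xA4 = 10100100 (10xxxxxx ✓), payload 100100.
Byte 3: 0x91 = 10010001 (10xxxxxx ✓), payload 010001.
Concatenate: 0000100100010001 = 0x911 (16 bits → U+0911).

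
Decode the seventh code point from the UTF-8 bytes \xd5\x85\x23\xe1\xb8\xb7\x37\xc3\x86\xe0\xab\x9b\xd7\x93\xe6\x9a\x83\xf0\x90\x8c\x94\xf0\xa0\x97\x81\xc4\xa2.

U+05D3

Offset 0: leading byte 0xD5 = 11010101 → 2-byte char #1 = D5 85.
Offset 2: leading byte 0x23 = 00100011 → 1-byte char #2 = 23.
Offset 3: leading byte 0xE1 = 11100001 → 3-byte char #3 = E1 B8 B7.
Offset 6: leading byte 0x37 = 00110111 → 1-byte char #4 = 37.
Offset 7: leading byte 0xC3 = 11000011 → 2-byte char #5 = C3 86.
Offset 9: leading byte 0xE0 = 11100000 → 3-byte char #6 = E0 AB 9B.
Offset 12: leading byte 0xD7 = 11010111 → 2-byte char #7 = D7 93.
Leading byte 0xD7 = 11010111 matches 110xxxxx → 2-byte sequence.
Byte 1: 0xD7 = 11010111, payload 10111 (5 bits).
Byte 2: 0x93 = 10010011 (10xxxxxx ✓), payload 010011.
Concatenate: 10111010011 = 0x5D3 (11 bits → U+05D3).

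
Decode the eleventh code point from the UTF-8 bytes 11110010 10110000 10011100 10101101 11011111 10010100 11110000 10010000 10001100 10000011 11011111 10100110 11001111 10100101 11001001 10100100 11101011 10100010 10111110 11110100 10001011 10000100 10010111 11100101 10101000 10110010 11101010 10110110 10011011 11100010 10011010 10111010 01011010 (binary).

Offset 0: leading byte 0xF2 = 11110010 → 4-byte char #1 = F2 B0 9C AD.
Offset 4: leading byte 0xDF = 11011111 → 2-byte char #2 = DF 94.
Offset 6: leading byte 0xF0 = 11110000 → 4-byte char #3 = F0 90 8C 83.
Offset 10: leading byte 0xDF = 11011111 → 2-byte char #4 = DF A6.
Offset 12: leading byte 0xCF = 11001111 → 2-byte char #5 = CF A5.
Offset 14: leading byte 0xC9 = 11001001 → 2-byte char #6 = C9 A4.
Offset 16: leading byte 0xEB = 11101011 → 3-byte char #7 = EB A2 BE.
Offset 19: leading byte 0xF4 = 11110100 → 4-byte char #8 = F4 8B 84 97.
Offset 23: leading byte 0xE5 = 11100101 → 3-byte char #9 = E5 A8 B2.
Offset 26: leading byte 0xEA = 11101010 → 3-byte char #10 = EA B6 9B.
Offset 29: leading byte 0xE2 = 11100010 → 3-byte char #11 = E2 9A BA.
Leading byte 0xE2 = 11100010 matches 1110xxxx → 3-byte sequence.
Byte 1: 0xE2 = 11100010, payload 0010 (4 bits).
Byte 2: 0x9A = 10011010 (10xxxxxx ✓), payload 011010.
Byte 3: 0xBA = 10111010 (10xxxxxx ✓), payload 111010.
Concatenate: 0010011010111010 = 0x26BA (16 bits → U+26BA).

U+26BA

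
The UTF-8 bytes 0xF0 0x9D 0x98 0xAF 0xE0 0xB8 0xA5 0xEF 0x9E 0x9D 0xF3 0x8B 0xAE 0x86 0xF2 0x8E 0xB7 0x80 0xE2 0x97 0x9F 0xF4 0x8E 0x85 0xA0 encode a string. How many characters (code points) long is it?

7

Byte at offset 0: 0xF0 = 11110000 → 4-byte char (#1). Advance 4.
Byte at offset 4: 0xE0 = 11100000 → 3-byte char (#2). Advance 3.
Byte at offset 7: 0xEF = 11101111 → 3-byte char (#3). Advance 3.
Byte at offset 10: 0xF3 = 11110011 → 4-byte char (#4). Advance 4.
Byte at offset 14: 0xF2 = 11110010 → 4-byte char (#5). Advance 4.
Byte at offset 18: 0xE2 = 11100010 → 3-byte char (#6). Advance 3.
Byte at offset 21: 0xF4 = 11110100 → 4-byte char (#7). Advance 4.
Reached end at offset 25 after 7 code points.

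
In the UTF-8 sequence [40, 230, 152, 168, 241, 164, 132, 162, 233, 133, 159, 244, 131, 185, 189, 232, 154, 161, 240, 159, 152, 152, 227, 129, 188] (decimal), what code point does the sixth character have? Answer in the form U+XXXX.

Offset 0: leading byte 0x28 = 00101000 → 1-byte char #1 = 28.
Offset 1: leading byte 0xE6 = 11100110 → 3-byte char #2 = E6 98 A8.
Offset 4: leading byte 0xF1 = 11110001 → 4-byte char #3 = F1 A4 84 A2.
Offset 8: leading byte 0xE9 = 11101001 → 3-byte char #4 = E9 85 9F.
Offset 11: leading byte 0xF4 = 11110100 → 4-byte char #5 = F4 83 B9 BD.
Offset 15: leading byte 0xE8 = 11101000 → 3-byte char #6 = E8 9A A1.
Leading byte 0xE8 = 11101000 matches 1110xxxx → 3-byte sequence.
Byte 1: 0xE8 = 11101000, payload 1000 (4 bits).
Byte 2: 0x9A = 10011010 (10xxxxxx ✓), payload 011010.
Byte 3: 0xA1 = 10100001 (10xxxxxx ✓), payload 100001.
Concatenate: 1000011010100001 = 0x86A1 (16 bits → U+86A1).

U+86A1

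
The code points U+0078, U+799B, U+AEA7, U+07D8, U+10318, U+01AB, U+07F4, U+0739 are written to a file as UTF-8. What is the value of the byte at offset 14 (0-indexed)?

U+0078 → 1-byte form 78 at offsets 0–0.
U+799B → 3-byte form E7 A6 9B at offsets 1–3.
U+AEA7 → 3-byte form EA BA A7 at offsets 4–6.
U+07D8 → 2-byte form DF 98 at offsets 7–8.
U+10318 → 4-byte form F0 90 8C 98 at offsets 9–12.
U+01AB → 2-byte form C6 AB at offsets 13–14.
Offset 14 falls in char 6's range; it's byte 2 of C6 AB = 0xAB.

0xAB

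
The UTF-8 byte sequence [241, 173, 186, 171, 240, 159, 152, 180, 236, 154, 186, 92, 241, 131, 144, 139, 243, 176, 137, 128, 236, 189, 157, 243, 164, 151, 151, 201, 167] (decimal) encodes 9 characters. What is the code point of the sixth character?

U+F0240

Offset 0: leading byte 0xF1 = 11110001 → 4-byte char #1 = F1 AD BA AB.
Offset 4: leading byte 0xF0 = 11110000 → 4-byte char #2 = F0 9F 98 B4.
Offset 8: leading byte 0xEC = 11101100 → 3-byte char #3 = EC 9A BA.
Offset 11: leading byte 0x5C = 01011100 → 1-byte char #4 = 5C.
Offset 12: leading byte 0xF1 = 11110001 → 4-byte char #5 = F1 83 90 8B.
Offset 16: leading byte 0xF3 = 11110011 → 4-byte char #6 = F3 B0 89 80.
Leading byte 0xF3 = 11110011 matches 11110xxx → 4-byte sequence.
Byte 1: 0xF3 = 11110011, payload 011 (3 bits).
Byte 2: 0xB0 = 10110000 (10xxxxxx ✓), payload 110000.
Byte 3: 0x89 = 10001001 (10xxxxxx ✓), payload 001001.
Byte 4: 0x80 = 10000000 (10xxxxxx ✓), payload 000000.
Concatenate: 011110000001001000000 = 0xF0240 (21 bits → U+F0240).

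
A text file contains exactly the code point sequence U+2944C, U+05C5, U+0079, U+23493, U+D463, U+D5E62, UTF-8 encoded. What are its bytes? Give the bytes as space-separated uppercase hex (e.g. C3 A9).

U+2944C: 4-byte form → F0 A9 91 8C.
U+05C5: 2-byte form → D7 85.
U+0079: 1-byte form → 79.
U+23493: 4-byte form → F0 A3 92 93.
U+D463: 3-byte form → ED 91 A3.
U+D5E62: 4-byte form → F3 95 B9 A2.
Concatenated (18 bytes): F0 A9 91 8C D7 85 79 F0 A3 92 93 ED 91 A3 F3 95 B9 A2.

F0 A9 91 8C D7 85 79 F0 A3 92 93 ED 91 A3 F3 95 B9 A2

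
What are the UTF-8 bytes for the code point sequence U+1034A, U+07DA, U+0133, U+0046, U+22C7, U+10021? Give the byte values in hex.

U+1034A: 4-byte form → F0 90 8D 8A.
U+07DA: 2-byte form → DF 9A.
U+0133: 2-byte form → C4 B3.
U+0046: 1-byte form → 46.
U+22C7: 3-byte form → E2 8B 87.
U+10021: 4-byte form → F0 90 80 A1.
Concatenated (16 bytes): F0 90 8D 8A DF 9A C4 B3 46 E2 8B 87 F0 90 80 A1.

F0 90 8D 8A DF 9A C4 B3 46 E2 8B 87 F0 90 80 A1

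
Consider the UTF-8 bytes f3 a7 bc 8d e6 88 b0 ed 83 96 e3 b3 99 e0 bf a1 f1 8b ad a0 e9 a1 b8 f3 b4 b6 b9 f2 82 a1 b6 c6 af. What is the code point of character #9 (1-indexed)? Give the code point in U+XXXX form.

Offset 0: leading byte 0xF3 = 11110011 → 4-byte char #1 = F3 A7 BC 8D.
Offset 4: leading byte 0xE6 = 11100110 → 3-byte char #2 = E6 88 B0.
Offset 7: leading byte 0xED = 11101101 → 3-byte char #3 = ED 83 96.
Offset 10: leading byte 0xE3 = 11100011 → 3-byte char #4 = E3 B3 99.
Offset 13: leading byte 0xE0 = 11100000 → 3-byte char #5 = E0 BF A1.
Offset 16: leading byte 0xF1 = 11110001 → 4-byte char #6 = F1 8B AD A0.
Offset 20: leading byte 0xE9 = 11101001 → 3-byte char #7 = E9 A1 B8.
Offset 23: leading byte 0xF3 = 11110011 → 4-byte char #8 = F3 B4 B6 B9.
Offset 27: leading byte 0xF2 = 11110010 → 4-byte char #9 = F2 82 A1 B6.
Leading byte 0xF2 = 11110010 matches 11110xxx → 4-byte sequence.
Byte 1: 0xF2 = 11110010, payload 010 (3 bits).
Byte 2: 0x82 = 10000010 (10xxxxxx ✓), payload 000010.
Byte 3: 0xA1 = 10100001 (10xxxxxx ✓), payload 100001.
Byte 4: 0xB6 = 10110110 (10xxxxxx ✓), payload 110110.
Concatenate: 010000010100001110110 = 0x82876 (21 bits → U+82876).

U+82876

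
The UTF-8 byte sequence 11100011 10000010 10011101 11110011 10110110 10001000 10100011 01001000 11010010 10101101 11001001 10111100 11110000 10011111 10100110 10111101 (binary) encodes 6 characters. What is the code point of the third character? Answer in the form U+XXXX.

U+0048

Offset 0: leading byte 0xE3 = 11100011 → 3-byte char #1 = E3 82 9D.
Offset 3: leading byte 0xF3 = 11110011 → 4-byte char #2 = F3 B6 88 A3.
Offset 7: leading byte 0x48 = 01001000 → 1-byte char #3 = 48.
Leading byte 0x48 = 01001000 matches 0xxxxxxx → 1-byte sequence.
Byte 1: 0x48 = 01001000, payload 1001000 (7 bits).
Concatenate: 1001000 = 0x48 (7 bits → U+0048).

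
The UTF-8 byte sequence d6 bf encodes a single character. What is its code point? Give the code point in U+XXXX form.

U+05BF

Leading byte 0xD6 = 11010110 matches 110xxxxx → 2-byte sequence.
Byte 1: 0xD6 = 11010110, payload 10110 (5 bits).
Byte 2: 0xBF = 10111111 (10xxxxxx ✓), payload 111111.
Concatenate: 10110111111 = 0x5BF (11 bits → U+05BF).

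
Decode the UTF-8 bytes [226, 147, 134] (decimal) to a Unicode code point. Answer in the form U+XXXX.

U+24C6

Leading byte 0xE2 = 11100010 matches 1110xxxx → 3-byte sequence.
Byte 1: 0xE2 = 11100010, payload 0010 (4 bits).
Byte 2: 0x93 = 10010011 (10xxxxxx ✓), payload 010011.
Byte 3: 0x86 = 10000110 (10xxxxxx ✓), payload 000110.
Concatenate: 0010010011000110 = 0x24C6 (16 bits → U+24C6).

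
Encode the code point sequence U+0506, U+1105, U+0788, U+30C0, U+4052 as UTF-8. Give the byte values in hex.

D4 86 E1 84 85 DE 88 E3 83 80 E4 81 92

U+0506: 2-byte form → D4 86.
U+1105: 3-byte form → E1 84 85.
U+0788: 2-byte form → DE 88.
U+30C0: 3-byte form → E3 83 80.
U+4052: 3-byte form → E4 81 92.
Concatenated (13 bytes): D4 86 E1 84 85 DE 88 E3 83 80 E4 81 92.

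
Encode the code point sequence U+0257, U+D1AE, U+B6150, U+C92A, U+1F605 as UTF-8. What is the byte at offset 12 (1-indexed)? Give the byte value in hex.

1-indexed offset 12 is 0-indexed offset 11.
U+0257 → 2-byte form C9 97 at offsets 0–1.
U+D1AE → 3-byte form ED 86 AE at offsets 2–4.
U+B6150 → 4-byte form F2 B6 85 90 at offsets 5–8.
U+C92A → 3-byte form EC A4 AA at offsets 9–11.
Offset 11 falls in char 4's range; it's byte 3 of EC A4 AA = 0xAA.

0xAA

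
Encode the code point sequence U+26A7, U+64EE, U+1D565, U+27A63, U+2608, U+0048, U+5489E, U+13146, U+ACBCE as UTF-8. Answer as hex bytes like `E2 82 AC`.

U+26A7: 3-byte form → E2 9A A7.
U+64EE: 3-byte form → E6 93 AE.
U+1D565: 4-byte form → F0 9D 95 A5.
U+27A63: 4-byte form → F0 A7 A9 A3.
U+2608: 3-byte form → E2 98 88.
U+0048: 1-byte form → 48.
U+5489E: 4-byte form → F1 94 A2 9E.
U+13146: 4-byte form → F0 93 85 86.
U+ACBCE: 4-byte form → F2 AC AF 8E.
Concatenated (30 bytes): E2 9A A7 E6 93 AE F0 9D 95 A5 F0 A7 A9 A3 E2 98 88 48 F1 94 A2 9E F0 93 85 86 F2 AC AF 8E.

E2 9A A7 E6 93 AE F0 9D 95 A5 F0 A7 A9 A3 E2 98 88 48 F1 94 A2 9E F0 93 85 86 F2 AC AF 8E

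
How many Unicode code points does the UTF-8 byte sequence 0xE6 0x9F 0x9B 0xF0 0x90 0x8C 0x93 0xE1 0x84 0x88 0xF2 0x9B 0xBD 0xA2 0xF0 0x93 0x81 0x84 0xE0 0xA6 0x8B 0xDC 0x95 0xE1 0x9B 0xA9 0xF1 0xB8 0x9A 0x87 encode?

9

Byte at offset 0: 0xE6 = 11100110 → 3-byte char (#1). Advance 3.
Byte at offset 3: 0xF0 = 11110000 → 4-byte char (#2). Advance 4.
Byte at offset 7: 0xE1 = 11100001 → 3-byte char (#3). Advance 3.
Byte at offset 10: 0xF2 = 11110010 → 4-byte char (#4). Advance 4.
Byte at offset 14: 0xF0 = 11110000 → 4-byte char (#5). Advance 4.
Byte at offset 18: 0xE0 = 11100000 → 3-byte char (#6). Advance 3.
Byte at offset 21: 0xDC = 11011100 → 2-byte char (#7). Advance 2.
Byte at offset 23: 0xE1 = 11100001 → 3-byte char (#8). Advance 3.
Byte at offset 26: 0xF1 = 11110001 → 4-byte char (#9). Advance 4.
Reached end at offset 30 after 9 code points.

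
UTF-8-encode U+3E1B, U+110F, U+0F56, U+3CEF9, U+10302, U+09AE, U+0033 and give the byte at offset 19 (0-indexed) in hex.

0xAE

U+3E1B → 3-byte form E3 B8 9B at offsets 0–2.
U+110F → 3-byte form E1 84 8F at offsets 3–5.
U+0F56 → 3-byte form E0 BD 96 at offsets 6–8.
U+3CEF9 → 4-byte form F0 BC BB B9 at offsets 9–12.
U+10302 → 4-byte form F0 90 8C 82 at offsets 13–16.
U+09AE → 3-byte form E0 A6 AE at offsets 17–19.
Offset 19 falls in char 6's range; it's byte 3 of E0 A6 AE = 0xAE.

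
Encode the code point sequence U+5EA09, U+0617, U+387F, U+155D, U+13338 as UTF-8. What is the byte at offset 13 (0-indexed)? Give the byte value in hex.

0x93

U+5EA09 → 4-byte form F1 9E A8 89 at offsets 0–3.
U+0617 → 2-byte form D8 97 at offsets 4–5.
U+387F → 3-byte form E3 A1 BF at offsets 6–8.
U+155D → 3-byte form E1 95 9D at offsets 9–11.
U+13338 → 4-byte form F0 93 8C B8 at offsets 12–15.
Offset 13 falls in char 5's range; it's byte 2 of F0 93 8C B8 = 0x93.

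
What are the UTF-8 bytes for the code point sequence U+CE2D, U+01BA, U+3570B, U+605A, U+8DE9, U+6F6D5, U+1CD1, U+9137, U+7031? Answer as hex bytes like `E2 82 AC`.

U+CE2D: 3-byte form → EC B8 AD.
U+01BA: 2-byte form → C6 BA.
U+3570B: 4-byte form → F0 B5 9C 8B.
U+605A: 3-byte form → E6 81 9A.
U+8DE9: 3-byte form → E8 B7 A9.
U+6F6D5: 4-byte form → F1 AF 9B 95.
U+1CD1: 3-byte form → E1 B3 91.
U+9137: 3-byte form → E9 84 B7.
U+7031: 3-byte form → E7 80 B1.
Concatenated (28 bytes): EC B8 AD C6 BA F0 B5 9C 8B E6 81 9A E8 B7 A9 F1 AF 9B 95 E1 B3 91 E9 84 B7 E7 80 B1.

EC B8 AD C6 BA F0 B5 9C 8B E6 81 9A E8 B7 A9 F1 AF 9B 95 E1 B3 91 E9 84 B7 E7 80 B1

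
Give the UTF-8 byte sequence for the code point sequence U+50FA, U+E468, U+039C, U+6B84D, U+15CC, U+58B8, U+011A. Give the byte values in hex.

E5 83 BA EE 91 A8 CE 9C F1 AB A1 8D E1 97 8C E5 A2 B8 C4 9A

U+50FA: 3-byte form → E5 83 BA.
U+E468: 3-byte form → EE 91 A8.
U+039C: 2-byte form → CE 9C.
U+6B84D: 4-byte form → F1 AB A1 8D.
U+15CC: 3-byte form → E1 97 8C.
U+58B8: 3-byte form → E5 A2 B8.
U+011A: 2-byte form → C4 9A.
Concatenated (20 bytes): E5 83 BA EE 91 A8 CE 9C F1 AB A1 8D E1 97 8C E5 A2 B8 C4 9A.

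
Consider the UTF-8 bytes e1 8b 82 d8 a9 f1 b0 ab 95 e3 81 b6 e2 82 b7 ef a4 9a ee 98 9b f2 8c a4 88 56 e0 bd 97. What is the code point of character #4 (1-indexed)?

Offset 0: leading byte 0xE1 = 11100001 → 3-byte char #1 = E1 8B 82.
Offset 3: leading byte 0xD8 = 11011000 → 2-byte char #2 = D8 A9.
Offset 5: leading byte 0xF1 = 11110001 → 4-byte char #3 = F1 B0 AB 95.
Offset 9: leading byte 0xE3 = 11100011 → 3-byte char #4 = E3 81 B6.
Leading byte 0xE3 = 11100011 matches 1110xxxx → 3-byte sequence.
Byte 1: 0xE3 = 11100011, payload 0011 (4 bits).
Byte 2: 0x81 = 10000001 (10xxxxxx ✓), payload 000001.
Byte 3: 0xB6 = 10110110 (10xxxxxx ✓), payload 110110.
Concatenate: 0011000001110110 = 0x3076 (16 bits → U+3076).

U+3076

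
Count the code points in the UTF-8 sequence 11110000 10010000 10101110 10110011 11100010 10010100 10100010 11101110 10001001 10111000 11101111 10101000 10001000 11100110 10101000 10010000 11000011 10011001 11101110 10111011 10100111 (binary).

7

Byte at offset 0: 0xF0 = 11110000 → 4-byte char (#1). Advance 4.
Byte at offset 4: 0xE2 = 11100010 → 3-byte char (#2). Advance 3.
Byte at offset 7: 0xEE = 11101110 → 3-byte char (#3). Advance 3.
Byte at offset 10: 0xEF = 11101111 → 3-byte char (#4). Advance 3.
Byte at offset 13: 0xE6 = 11100110 → 3-byte char (#5). Advance 3.
Byte at offset 16: 0xC3 = 11000011 → 2-byte char (#6). Advance 2.
Byte at offset 18: 0xEE = 11101110 → 3-byte char (#7). Advance 3.
Reached end at offset 21 after 7 code points.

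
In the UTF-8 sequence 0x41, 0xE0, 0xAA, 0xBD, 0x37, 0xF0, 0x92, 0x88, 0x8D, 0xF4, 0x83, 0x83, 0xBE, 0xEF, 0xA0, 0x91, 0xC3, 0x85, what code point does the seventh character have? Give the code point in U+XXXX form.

U+00C5

Offset 0: leading byte 0x41 = 01000001 → 1-byte char #1 = 41.
Offset 1: leading byte 0xE0 = 11100000 → 3-byte char #2 = E0 AA BD.
Offset 4: leading byte 0x37 = 00110111 → 1-byte char #3 = 37.
Offset 5: leading byte 0xF0 = 11110000 → 4-byte char #4 = F0 92 88 8D.
Offset 9: leading byte 0xF4 = 11110100 → 4-byte char #5 = F4 83 83 BE.
Offset 13: leading byte 0xEF = 11101111 → 3-byte char #6 = EF A0 91.
Offset 16: leading byte 0xC3 = 11000011 → 2-byte char #7 = C3 85.
Leading byte 0xC3 = 11000011 matches 110xxxxx → 2-byte sequence.
Byte 1: 0xC3 = 11000011, payload 00011 (5 bits).
Byte 2: 0x85 = 10000101 (10xxxxxx ✓), payload 000101.
Concatenate: 00011000101 = 0xC5 (11 bits → U+00C5).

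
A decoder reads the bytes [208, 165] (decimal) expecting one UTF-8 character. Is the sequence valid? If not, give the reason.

Leading byte 0xD0 = 11010000 → 2-byte form.
Continuation bytes 0xA5=10100101 all match 10xxxxxx.
Decoded value 0x425 is ≥ 0x80 (shortest form) and not a surrogate.

valid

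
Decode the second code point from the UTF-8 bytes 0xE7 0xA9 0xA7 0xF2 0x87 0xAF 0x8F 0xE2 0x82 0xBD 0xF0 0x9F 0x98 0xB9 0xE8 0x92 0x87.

U+87BCF

Offset 0: leading byte 0xE7 = 11100111 → 3-byte char #1 = E7 A9 A7.
Offset 3: leading byte 0xF2 = 11110010 → 4-byte char #2 = F2 87 AF 8F.
Leading byte 0xF2 = 11110010 matches 11110xxx → 4-byte sequence.
Byte 1: 0xF2 = 11110010, payload 010 (3 bits).
Byte 2: 0x87 = 10000111 (10xxxxxx ✓), payload 000111.
Byte 3: 0xAF = 10101111 (10xxxxxx ✓), payload 101111.
Byte 4: 0x8F = 10001111 (10xxxxxx ✓), payload 001111.
Concatenate: 010000111101111001111 = 0x87BCF (21 bits → U+87BCF).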